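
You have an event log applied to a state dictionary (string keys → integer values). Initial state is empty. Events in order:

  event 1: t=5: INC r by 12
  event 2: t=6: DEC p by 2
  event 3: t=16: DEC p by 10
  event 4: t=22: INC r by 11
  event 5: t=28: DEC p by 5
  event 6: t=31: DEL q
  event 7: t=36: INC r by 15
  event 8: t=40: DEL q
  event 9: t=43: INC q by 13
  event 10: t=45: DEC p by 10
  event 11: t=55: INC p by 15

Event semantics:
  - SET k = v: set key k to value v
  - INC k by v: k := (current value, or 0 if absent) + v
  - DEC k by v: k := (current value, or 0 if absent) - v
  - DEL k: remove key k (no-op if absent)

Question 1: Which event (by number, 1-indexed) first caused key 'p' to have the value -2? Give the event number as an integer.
Looking for first event where p becomes -2:
  event 2: p (absent) -> -2  <-- first match

Answer: 2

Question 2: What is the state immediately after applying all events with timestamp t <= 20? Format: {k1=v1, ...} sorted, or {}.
Answer: {p=-12, r=12}

Derivation:
Apply events with t <= 20 (3 events):
  after event 1 (t=5: INC r by 12): {r=12}
  after event 2 (t=6: DEC p by 2): {p=-2, r=12}
  after event 3 (t=16: DEC p by 10): {p=-12, r=12}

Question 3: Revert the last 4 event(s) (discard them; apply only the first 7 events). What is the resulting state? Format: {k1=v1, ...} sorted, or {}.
Keep first 7 events (discard last 4):
  after event 1 (t=5: INC r by 12): {r=12}
  after event 2 (t=6: DEC p by 2): {p=-2, r=12}
  after event 3 (t=16: DEC p by 10): {p=-12, r=12}
  after event 4 (t=22: INC r by 11): {p=-12, r=23}
  after event 5 (t=28: DEC p by 5): {p=-17, r=23}
  after event 6 (t=31: DEL q): {p=-17, r=23}
  after event 7 (t=36: INC r by 15): {p=-17, r=38}

Answer: {p=-17, r=38}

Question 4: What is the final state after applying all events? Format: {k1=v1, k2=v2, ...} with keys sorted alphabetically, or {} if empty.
  after event 1 (t=5: INC r by 12): {r=12}
  after event 2 (t=6: DEC p by 2): {p=-2, r=12}
  after event 3 (t=16: DEC p by 10): {p=-12, r=12}
  after event 4 (t=22: INC r by 11): {p=-12, r=23}
  after event 5 (t=28: DEC p by 5): {p=-17, r=23}
  after event 6 (t=31: DEL q): {p=-17, r=23}
  after event 7 (t=36: INC r by 15): {p=-17, r=38}
  after event 8 (t=40: DEL q): {p=-17, r=38}
  after event 9 (t=43: INC q by 13): {p=-17, q=13, r=38}
  after event 10 (t=45: DEC p by 10): {p=-27, q=13, r=38}
  after event 11 (t=55: INC p by 15): {p=-12, q=13, r=38}

Answer: {p=-12, q=13, r=38}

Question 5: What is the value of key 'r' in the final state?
Answer: 38

Derivation:
Track key 'r' through all 11 events:
  event 1 (t=5: INC r by 12): r (absent) -> 12
  event 2 (t=6: DEC p by 2): r unchanged
  event 3 (t=16: DEC p by 10): r unchanged
  event 4 (t=22: INC r by 11): r 12 -> 23
  event 5 (t=28: DEC p by 5): r unchanged
  event 6 (t=31: DEL q): r unchanged
  event 7 (t=36: INC r by 15): r 23 -> 38
  event 8 (t=40: DEL q): r unchanged
  event 9 (t=43: INC q by 13): r unchanged
  event 10 (t=45: DEC p by 10): r unchanged
  event 11 (t=55: INC p by 15): r unchanged
Final: r = 38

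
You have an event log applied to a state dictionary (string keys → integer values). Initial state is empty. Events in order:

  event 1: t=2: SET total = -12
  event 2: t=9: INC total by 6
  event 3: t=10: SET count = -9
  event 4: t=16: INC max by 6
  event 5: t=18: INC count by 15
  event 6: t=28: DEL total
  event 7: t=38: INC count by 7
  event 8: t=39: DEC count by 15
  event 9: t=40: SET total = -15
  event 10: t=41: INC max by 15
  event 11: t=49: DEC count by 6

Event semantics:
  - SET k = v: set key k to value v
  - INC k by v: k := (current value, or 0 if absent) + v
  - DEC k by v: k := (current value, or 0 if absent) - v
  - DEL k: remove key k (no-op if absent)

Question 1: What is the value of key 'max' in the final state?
Answer: 21

Derivation:
Track key 'max' through all 11 events:
  event 1 (t=2: SET total = -12): max unchanged
  event 2 (t=9: INC total by 6): max unchanged
  event 3 (t=10: SET count = -9): max unchanged
  event 4 (t=16: INC max by 6): max (absent) -> 6
  event 5 (t=18: INC count by 15): max unchanged
  event 6 (t=28: DEL total): max unchanged
  event 7 (t=38: INC count by 7): max unchanged
  event 8 (t=39: DEC count by 15): max unchanged
  event 9 (t=40: SET total = -15): max unchanged
  event 10 (t=41: INC max by 15): max 6 -> 21
  event 11 (t=49: DEC count by 6): max unchanged
Final: max = 21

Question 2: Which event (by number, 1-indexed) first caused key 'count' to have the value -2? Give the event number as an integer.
Looking for first event where count becomes -2:
  event 3: count = -9
  event 4: count = -9
  event 5: count = 6
  event 6: count = 6
  event 7: count = 13
  event 8: count 13 -> -2  <-- first match

Answer: 8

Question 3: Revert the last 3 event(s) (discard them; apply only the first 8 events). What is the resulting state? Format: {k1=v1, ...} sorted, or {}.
Answer: {count=-2, max=6}

Derivation:
Keep first 8 events (discard last 3):
  after event 1 (t=2: SET total = -12): {total=-12}
  after event 2 (t=9: INC total by 6): {total=-6}
  after event 3 (t=10: SET count = -9): {count=-9, total=-6}
  after event 4 (t=16: INC max by 6): {count=-9, max=6, total=-6}
  after event 5 (t=18: INC count by 15): {count=6, max=6, total=-6}
  after event 6 (t=28: DEL total): {count=6, max=6}
  after event 7 (t=38: INC count by 7): {count=13, max=6}
  after event 8 (t=39: DEC count by 15): {count=-2, max=6}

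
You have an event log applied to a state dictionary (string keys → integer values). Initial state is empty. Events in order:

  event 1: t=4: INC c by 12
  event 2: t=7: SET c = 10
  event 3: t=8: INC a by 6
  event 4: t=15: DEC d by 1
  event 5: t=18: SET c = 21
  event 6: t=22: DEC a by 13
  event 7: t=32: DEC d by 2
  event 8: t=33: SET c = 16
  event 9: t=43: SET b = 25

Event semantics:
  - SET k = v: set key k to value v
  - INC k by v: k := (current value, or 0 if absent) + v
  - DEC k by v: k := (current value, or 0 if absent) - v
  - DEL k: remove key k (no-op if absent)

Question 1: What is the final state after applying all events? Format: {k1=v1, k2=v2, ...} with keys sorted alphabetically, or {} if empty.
  after event 1 (t=4: INC c by 12): {c=12}
  after event 2 (t=7: SET c = 10): {c=10}
  after event 3 (t=8: INC a by 6): {a=6, c=10}
  after event 4 (t=15: DEC d by 1): {a=6, c=10, d=-1}
  after event 5 (t=18: SET c = 21): {a=6, c=21, d=-1}
  after event 6 (t=22: DEC a by 13): {a=-7, c=21, d=-1}
  after event 7 (t=32: DEC d by 2): {a=-7, c=21, d=-3}
  after event 8 (t=33: SET c = 16): {a=-7, c=16, d=-3}
  after event 9 (t=43: SET b = 25): {a=-7, b=25, c=16, d=-3}

Answer: {a=-7, b=25, c=16, d=-3}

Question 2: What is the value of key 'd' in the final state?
Track key 'd' through all 9 events:
  event 1 (t=4: INC c by 12): d unchanged
  event 2 (t=7: SET c = 10): d unchanged
  event 3 (t=8: INC a by 6): d unchanged
  event 4 (t=15: DEC d by 1): d (absent) -> -1
  event 5 (t=18: SET c = 21): d unchanged
  event 6 (t=22: DEC a by 13): d unchanged
  event 7 (t=32: DEC d by 2): d -1 -> -3
  event 8 (t=33: SET c = 16): d unchanged
  event 9 (t=43: SET b = 25): d unchanged
Final: d = -3

Answer: -3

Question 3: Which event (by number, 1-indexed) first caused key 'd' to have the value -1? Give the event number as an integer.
Answer: 4

Derivation:
Looking for first event where d becomes -1:
  event 4: d (absent) -> -1  <-- first match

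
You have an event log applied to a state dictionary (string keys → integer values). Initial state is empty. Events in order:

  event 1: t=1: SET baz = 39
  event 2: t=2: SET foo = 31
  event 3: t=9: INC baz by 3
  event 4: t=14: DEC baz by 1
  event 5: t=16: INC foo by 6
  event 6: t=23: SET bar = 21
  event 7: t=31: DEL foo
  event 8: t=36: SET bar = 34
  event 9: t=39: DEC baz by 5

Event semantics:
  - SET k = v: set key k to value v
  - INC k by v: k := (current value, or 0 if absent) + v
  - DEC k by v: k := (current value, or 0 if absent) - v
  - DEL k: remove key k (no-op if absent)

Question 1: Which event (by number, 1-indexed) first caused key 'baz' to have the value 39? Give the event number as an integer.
Looking for first event where baz becomes 39:
  event 1: baz (absent) -> 39  <-- first match

Answer: 1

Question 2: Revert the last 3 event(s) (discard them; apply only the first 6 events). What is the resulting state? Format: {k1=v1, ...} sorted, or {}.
Keep first 6 events (discard last 3):
  after event 1 (t=1: SET baz = 39): {baz=39}
  after event 2 (t=2: SET foo = 31): {baz=39, foo=31}
  after event 3 (t=9: INC baz by 3): {baz=42, foo=31}
  after event 4 (t=14: DEC baz by 1): {baz=41, foo=31}
  after event 5 (t=16: INC foo by 6): {baz=41, foo=37}
  after event 6 (t=23: SET bar = 21): {bar=21, baz=41, foo=37}

Answer: {bar=21, baz=41, foo=37}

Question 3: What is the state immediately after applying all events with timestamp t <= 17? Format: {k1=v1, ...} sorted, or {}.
Apply events with t <= 17 (5 events):
  after event 1 (t=1: SET baz = 39): {baz=39}
  after event 2 (t=2: SET foo = 31): {baz=39, foo=31}
  after event 3 (t=9: INC baz by 3): {baz=42, foo=31}
  after event 4 (t=14: DEC baz by 1): {baz=41, foo=31}
  after event 5 (t=16: INC foo by 6): {baz=41, foo=37}

Answer: {baz=41, foo=37}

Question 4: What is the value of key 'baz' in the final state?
Track key 'baz' through all 9 events:
  event 1 (t=1: SET baz = 39): baz (absent) -> 39
  event 2 (t=2: SET foo = 31): baz unchanged
  event 3 (t=9: INC baz by 3): baz 39 -> 42
  event 4 (t=14: DEC baz by 1): baz 42 -> 41
  event 5 (t=16: INC foo by 6): baz unchanged
  event 6 (t=23: SET bar = 21): baz unchanged
  event 7 (t=31: DEL foo): baz unchanged
  event 8 (t=36: SET bar = 34): baz unchanged
  event 9 (t=39: DEC baz by 5): baz 41 -> 36
Final: baz = 36

Answer: 36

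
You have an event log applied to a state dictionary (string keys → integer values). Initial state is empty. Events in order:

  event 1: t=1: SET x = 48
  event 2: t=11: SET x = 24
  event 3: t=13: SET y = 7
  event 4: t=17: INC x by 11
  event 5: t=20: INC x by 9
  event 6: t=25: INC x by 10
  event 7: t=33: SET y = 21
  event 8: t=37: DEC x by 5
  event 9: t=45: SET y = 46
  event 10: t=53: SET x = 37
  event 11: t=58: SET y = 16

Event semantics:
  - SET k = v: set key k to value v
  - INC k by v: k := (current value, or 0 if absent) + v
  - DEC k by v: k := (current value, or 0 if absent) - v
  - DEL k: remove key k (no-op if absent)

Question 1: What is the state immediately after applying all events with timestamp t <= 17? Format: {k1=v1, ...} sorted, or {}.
Answer: {x=35, y=7}

Derivation:
Apply events with t <= 17 (4 events):
  after event 1 (t=1: SET x = 48): {x=48}
  after event 2 (t=11: SET x = 24): {x=24}
  after event 3 (t=13: SET y = 7): {x=24, y=7}
  after event 4 (t=17: INC x by 11): {x=35, y=7}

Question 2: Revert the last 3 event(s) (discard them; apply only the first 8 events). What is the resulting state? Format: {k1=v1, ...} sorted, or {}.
Answer: {x=49, y=21}

Derivation:
Keep first 8 events (discard last 3):
  after event 1 (t=1: SET x = 48): {x=48}
  after event 2 (t=11: SET x = 24): {x=24}
  after event 3 (t=13: SET y = 7): {x=24, y=7}
  after event 4 (t=17: INC x by 11): {x=35, y=7}
  after event 5 (t=20: INC x by 9): {x=44, y=7}
  after event 6 (t=25: INC x by 10): {x=54, y=7}
  after event 7 (t=33: SET y = 21): {x=54, y=21}
  after event 8 (t=37: DEC x by 5): {x=49, y=21}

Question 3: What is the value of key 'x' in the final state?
Answer: 37

Derivation:
Track key 'x' through all 11 events:
  event 1 (t=1: SET x = 48): x (absent) -> 48
  event 2 (t=11: SET x = 24): x 48 -> 24
  event 3 (t=13: SET y = 7): x unchanged
  event 4 (t=17: INC x by 11): x 24 -> 35
  event 5 (t=20: INC x by 9): x 35 -> 44
  event 6 (t=25: INC x by 10): x 44 -> 54
  event 7 (t=33: SET y = 21): x unchanged
  event 8 (t=37: DEC x by 5): x 54 -> 49
  event 9 (t=45: SET y = 46): x unchanged
  event 10 (t=53: SET x = 37): x 49 -> 37
  event 11 (t=58: SET y = 16): x unchanged
Final: x = 37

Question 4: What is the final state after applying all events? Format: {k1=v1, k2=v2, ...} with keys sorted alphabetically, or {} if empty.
  after event 1 (t=1: SET x = 48): {x=48}
  after event 2 (t=11: SET x = 24): {x=24}
  after event 3 (t=13: SET y = 7): {x=24, y=7}
  after event 4 (t=17: INC x by 11): {x=35, y=7}
  after event 5 (t=20: INC x by 9): {x=44, y=7}
  after event 6 (t=25: INC x by 10): {x=54, y=7}
  after event 7 (t=33: SET y = 21): {x=54, y=21}
  after event 8 (t=37: DEC x by 5): {x=49, y=21}
  after event 9 (t=45: SET y = 46): {x=49, y=46}
  after event 10 (t=53: SET x = 37): {x=37, y=46}
  after event 11 (t=58: SET y = 16): {x=37, y=16}

Answer: {x=37, y=16}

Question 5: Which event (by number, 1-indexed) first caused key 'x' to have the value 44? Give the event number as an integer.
Answer: 5

Derivation:
Looking for first event where x becomes 44:
  event 1: x = 48
  event 2: x = 24
  event 3: x = 24
  event 4: x = 35
  event 5: x 35 -> 44  <-- first match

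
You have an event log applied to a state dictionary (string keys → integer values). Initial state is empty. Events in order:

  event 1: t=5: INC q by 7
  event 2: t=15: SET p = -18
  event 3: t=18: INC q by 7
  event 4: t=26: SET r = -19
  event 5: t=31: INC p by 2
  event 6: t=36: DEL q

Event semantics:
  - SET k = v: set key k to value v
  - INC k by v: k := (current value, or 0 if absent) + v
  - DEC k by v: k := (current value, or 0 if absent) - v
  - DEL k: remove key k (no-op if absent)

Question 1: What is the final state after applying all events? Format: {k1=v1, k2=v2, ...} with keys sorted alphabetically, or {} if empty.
Answer: {p=-16, r=-19}

Derivation:
  after event 1 (t=5: INC q by 7): {q=7}
  after event 2 (t=15: SET p = -18): {p=-18, q=7}
  after event 3 (t=18: INC q by 7): {p=-18, q=14}
  after event 4 (t=26: SET r = -19): {p=-18, q=14, r=-19}
  after event 5 (t=31: INC p by 2): {p=-16, q=14, r=-19}
  after event 6 (t=36: DEL q): {p=-16, r=-19}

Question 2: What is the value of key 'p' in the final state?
Answer: -16

Derivation:
Track key 'p' through all 6 events:
  event 1 (t=5: INC q by 7): p unchanged
  event 2 (t=15: SET p = -18): p (absent) -> -18
  event 3 (t=18: INC q by 7): p unchanged
  event 4 (t=26: SET r = -19): p unchanged
  event 5 (t=31: INC p by 2): p -18 -> -16
  event 6 (t=36: DEL q): p unchanged
Final: p = -16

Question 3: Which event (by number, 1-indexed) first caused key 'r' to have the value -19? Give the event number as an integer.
Answer: 4

Derivation:
Looking for first event where r becomes -19:
  event 4: r (absent) -> -19  <-- first match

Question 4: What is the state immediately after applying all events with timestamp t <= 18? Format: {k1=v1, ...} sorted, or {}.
Apply events with t <= 18 (3 events):
  after event 1 (t=5: INC q by 7): {q=7}
  after event 2 (t=15: SET p = -18): {p=-18, q=7}
  after event 3 (t=18: INC q by 7): {p=-18, q=14}

Answer: {p=-18, q=14}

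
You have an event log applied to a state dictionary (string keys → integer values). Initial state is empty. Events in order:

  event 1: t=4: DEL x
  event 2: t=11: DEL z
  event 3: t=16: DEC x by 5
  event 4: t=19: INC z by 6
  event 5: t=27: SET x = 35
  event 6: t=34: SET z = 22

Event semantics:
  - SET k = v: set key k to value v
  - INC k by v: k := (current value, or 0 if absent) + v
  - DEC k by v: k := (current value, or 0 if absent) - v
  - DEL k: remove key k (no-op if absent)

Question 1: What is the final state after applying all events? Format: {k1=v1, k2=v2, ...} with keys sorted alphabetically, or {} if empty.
Answer: {x=35, z=22}

Derivation:
  after event 1 (t=4: DEL x): {}
  after event 2 (t=11: DEL z): {}
  after event 3 (t=16: DEC x by 5): {x=-5}
  after event 4 (t=19: INC z by 6): {x=-5, z=6}
  after event 5 (t=27: SET x = 35): {x=35, z=6}
  after event 6 (t=34: SET z = 22): {x=35, z=22}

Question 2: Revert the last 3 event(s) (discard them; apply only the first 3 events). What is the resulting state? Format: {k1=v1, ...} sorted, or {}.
Keep first 3 events (discard last 3):
  after event 1 (t=4: DEL x): {}
  after event 2 (t=11: DEL z): {}
  after event 3 (t=16: DEC x by 5): {x=-5}

Answer: {x=-5}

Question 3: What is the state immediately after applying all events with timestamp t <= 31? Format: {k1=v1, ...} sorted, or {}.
Apply events with t <= 31 (5 events):
  after event 1 (t=4: DEL x): {}
  after event 2 (t=11: DEL z): {}
  after event 3 (t=16: DEC x by 5): {x=-5}
  after event 4 (t=19: INC z by 6): {x=-5, z=6}
  after event 5 (t=27: SET x = 35): {x=35, z=6}

Answer: {x=35, z=6}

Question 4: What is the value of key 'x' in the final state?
Track key 'x' through all 6 events:
  event 1 (t=4: DEL x): x (absent) -> (absent)
  event 2 (t=11: DEL z): x unchanged
  event 3 (t=16: DEC x by 5): x (absent) -> -5
  event 4 (t=19: INC z by 6): x unchanged
  event 5 (t=27: SET x = 35): x -5 -> 35
  event 6 (t=34: SET z = 22): x unchanged
Final: x = 35

Answer: 35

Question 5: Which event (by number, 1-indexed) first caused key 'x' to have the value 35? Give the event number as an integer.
Answer: 5

Derivation:
Looking for first event where x becomes 35:
  event 3: x = -5
  event 4: x = -5
  event 5: x -5 -> 35  <-- first match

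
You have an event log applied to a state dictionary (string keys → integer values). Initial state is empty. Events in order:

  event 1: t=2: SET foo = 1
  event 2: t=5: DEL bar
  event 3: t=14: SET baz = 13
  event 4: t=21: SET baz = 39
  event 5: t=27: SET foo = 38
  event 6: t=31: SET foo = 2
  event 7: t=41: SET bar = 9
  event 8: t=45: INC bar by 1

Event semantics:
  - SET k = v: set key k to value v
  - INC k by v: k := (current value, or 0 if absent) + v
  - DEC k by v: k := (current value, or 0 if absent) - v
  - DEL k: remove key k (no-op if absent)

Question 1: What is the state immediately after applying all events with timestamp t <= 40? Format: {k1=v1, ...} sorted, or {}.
Apply events with t <= 40 (6 events):
  after event 1 (t=2: SET foo = 1): {foo=1}
  after event 2 (t=5: DEL bar): {foo=1}
  after event 3 (t=14: SET baz = 13): {baz=13, foo=1}
  after event 4 (t=21: SET baz = 39): {baz=39, foo=1}
  after event 5 (t=27: SET foo = 38): {baz=39, foo=38}
  after event 6 (t=31: SET foo = 2): {baz=39, foo=2}

Answer: {baz=39, foo=2}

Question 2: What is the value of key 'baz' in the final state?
Answer: 39

Derivation:
Track key 'baz' through all 8 events:
  event 1 (t=2: SET foo = 1): baz unchanged
  event 2 (t=5: DEL bar): baz unchanged
  event 3 (t=14: SET baz = 13): baz (absent) -> 13
  event 4 (t=21: SET baz = 39): baz 13 -> 39
  event 5 (t=27: SET foo = 38): baz unchanged
  event 6 (t=31: SET foo = 2): baz unchanged
  event 7 (t=41: SET bar = 9): baz unchanged
  event 8 (t=45: INC bar by 1): baz unchanged
Final: baz = 39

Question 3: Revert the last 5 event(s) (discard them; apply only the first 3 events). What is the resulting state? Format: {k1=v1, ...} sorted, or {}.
Answer: {baz=13, foo=1}

Derivation:
Keep first 3 events (discard last 5):
  after event 1 (t=2: SET foo = 1): {foo=1}
  after event 2 (t=5: DEL bar): {foo=1}
  after event 3 (t=14: SET baz = 13): {baz=13, foo=1}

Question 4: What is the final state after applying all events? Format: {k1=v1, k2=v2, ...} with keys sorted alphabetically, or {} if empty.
Answer: {bar=10, baz=39, foo=2}

Derivation:
  after event 1 (t=2: SET foo = 1): {foo=1}
  after event 2 (t=5: DEL bar): {foo=1}
  after event 3 (t=14: SET baz = 13): {baz=13, foo=1}
  after event 4 (t=21: SET baz = 39): {baz=39, foo=1}
  after event 5 (t=27: SET foo = 38): {baz=39, foo=38}
  after event 6 (t=31: SET foo = 2): {baz=39, foo=2}
  after event 7 (t=41: SET bar = 9): {bar=9, baz=39, foo=2}
  after event 8 (t=45: INC bar by 1): {bar=10, baz=39, foo=2}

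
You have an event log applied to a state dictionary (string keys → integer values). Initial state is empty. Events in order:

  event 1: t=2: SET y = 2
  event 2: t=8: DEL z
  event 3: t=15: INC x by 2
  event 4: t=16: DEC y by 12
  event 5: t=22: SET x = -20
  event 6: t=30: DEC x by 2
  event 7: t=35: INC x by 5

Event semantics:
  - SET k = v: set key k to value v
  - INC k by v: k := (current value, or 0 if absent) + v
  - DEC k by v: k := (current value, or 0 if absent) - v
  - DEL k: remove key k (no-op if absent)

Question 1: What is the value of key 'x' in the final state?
Answer: -17

Derivation:
Track key 'x' through all 7 events:
  event 1 (t=2: SET y = 2): x unchanged
  event 2 (t=8: DEL z): x unchanged
  event 3 (t=15: INC x by 2): x (absent) -> 2
  event 4 (t=16: DEC y by 12): x unchanged
  event 5 (t=22: SET x = -20): x 2 -> -20
  event 6 (t=30: DEC x by 2): x -20 -> -22
  event 7 (t=35: INC x by 5): x -22 -> -17
Final: x = -17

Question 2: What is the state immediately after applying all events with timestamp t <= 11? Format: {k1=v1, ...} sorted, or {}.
Apply events with t <= 11 (2 events):
  after event 1 (t=2: SET y = 2): {y=2}
  after event 2 (t=8: DEL z): {y=2}

Answer: {y=2}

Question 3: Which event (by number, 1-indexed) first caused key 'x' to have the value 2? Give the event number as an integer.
Answer: 3

Derivation:
Looking for first event where x becomes 2:
  event 3: x (absent) -> 2  <-- first match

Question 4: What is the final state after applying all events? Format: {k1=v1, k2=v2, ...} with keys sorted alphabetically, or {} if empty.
  after event 1 (t=2: SET y = 2): {y=2}
  after event 2 (t=8: DEL z): {y=2}
  after event 3 (t=15: INC x by 2): {x=2, y=2}
  after event 4 (t=16: DEC y by 12): {x=2, y=-10}
  after event 5 (t=22: SET x = -20): {x=-20, y=-10}
  after event 6 (t=30: DEC x by 2): {x=-22, y=-10}
  after event 7 (t=35: INC x by 5): {x=-17, y=-10}

Answer: {x=-17, y=-10}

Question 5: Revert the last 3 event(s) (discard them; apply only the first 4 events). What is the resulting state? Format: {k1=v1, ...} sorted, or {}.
Answer: {x=2, y=-10}

Derivation:
Keep first 4 events (discard last 3):
  after event 1 (t=2: SET y = 2): {y=2}
  after event 2 (t=8: DEL z): {y=2}
  after event 3 (t=15: INC x by 2): {x=2, y=2}
  after event 4 (t=16: DEC y by 12): {x=2, y=-10}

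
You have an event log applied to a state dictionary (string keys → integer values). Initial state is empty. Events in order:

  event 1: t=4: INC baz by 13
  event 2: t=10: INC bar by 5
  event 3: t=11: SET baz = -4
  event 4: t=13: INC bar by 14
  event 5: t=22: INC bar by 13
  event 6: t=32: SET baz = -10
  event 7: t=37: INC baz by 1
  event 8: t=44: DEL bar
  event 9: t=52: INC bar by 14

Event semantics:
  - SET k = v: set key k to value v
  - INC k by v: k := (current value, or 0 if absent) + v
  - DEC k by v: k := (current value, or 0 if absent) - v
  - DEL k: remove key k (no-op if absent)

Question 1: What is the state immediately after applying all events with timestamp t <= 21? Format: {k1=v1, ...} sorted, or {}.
Answer: {bar=19, baz=-4}

Derivation:
Apply events with t <= 21 (4 events):
  after event 1 (t=4: INC baz by 13): {baz=13}
  after event 2 (t=10: INC bar by 5): {bar=5, baz=13}
  after event 3 (t=11: SET baz = -4): {bar=5, baz=-4}
  after event 4 (t=13: INC bar by 14): {bar=19, baz=-4}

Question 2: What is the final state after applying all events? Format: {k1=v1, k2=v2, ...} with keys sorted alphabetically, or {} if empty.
Answer: {bar=14, baz=-9}

Derivation:
  after event 1 (t=4: INC baz by 13): {baz=13}
  after event 2 (t=10: INC bar by 5): {bar=5, baz=13}
  after event 3 (t=11: SET baz = -4): {bar=5, baz=-4}
  after event 4 (t=13: INC bar by 14): {bar=19, baz=-4}
  after event 5 (t=22: INC bar by 13): {bar=32, baz=-4}
  after event 6 (t=32: SET baz = -10): {bar=32, baz=-10}
  after event 7 (t=37: INC baz by 1): {bar=32, baz=-9}
  after event 8 (t=44: DEL bar): {baz=-9}
  after event 9 (t=52: INC bar by 14): {bar=14, baz=-9}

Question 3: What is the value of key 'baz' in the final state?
Track key 'baz' through all 9 events:
  event 1 (t=4: INC baz by 13): baz (absent) -> 13
  event 2 (t=10: INC bar by 5): baz unchanged
  event 3 (t=11: SET baz = -4): baz 13 -> -4
  event 4 (t=13: INC bar by 14): baz unchanged
  event 5 (t=22: INC bar by 13): baz unchanged
  event 6 (t=32: SET baz = -10): baz -4 -> -10
  event 7 (t=37: INC baz by 1): baz -10 -> -9
  event 8 (t=44: DEL bar): baz unchanged
  event 9 (t=52: INC bar by 14): baz unchanged
Final: baz = -9

Answer: -9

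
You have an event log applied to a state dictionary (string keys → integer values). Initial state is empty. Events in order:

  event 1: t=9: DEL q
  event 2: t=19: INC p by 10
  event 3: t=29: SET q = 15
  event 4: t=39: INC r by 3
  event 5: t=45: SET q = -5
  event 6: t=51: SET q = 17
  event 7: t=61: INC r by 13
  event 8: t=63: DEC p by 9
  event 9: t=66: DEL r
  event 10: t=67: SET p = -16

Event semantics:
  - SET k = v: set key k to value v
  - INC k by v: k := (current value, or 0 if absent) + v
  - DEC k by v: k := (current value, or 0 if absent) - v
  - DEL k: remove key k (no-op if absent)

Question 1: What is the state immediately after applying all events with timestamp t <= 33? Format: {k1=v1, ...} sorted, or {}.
Answer: {p=10, q=15}

Derivation:
Apply events with t <= 33 (3 events):
  after event 1 (t=9: DEL q): {}
  after event 2 (t=19: INC p by 10): {p=10}
  after event 3 (t=29: SET q = 15): {p=10, q=15}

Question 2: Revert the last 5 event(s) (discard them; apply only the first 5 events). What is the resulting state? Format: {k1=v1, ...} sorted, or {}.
Answer: {p=10, q=-5, r=3}

Derivation:
Keep first 5 events (discard last 5):
  after event 1 (t=9: DEL q): {}
  after event 2 (t=19: INC p by 10): {p=10}
  after event 3 (t=29: SET q = 15): {p=10, q=15}
  after event 4 (t=39: INC r by 3): {p=10, q=15, r=3}
  after event 5 (t=45: SET q = -5): {p=10, q=-5, r=3}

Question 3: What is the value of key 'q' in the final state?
Track key 'q' through all 10 events:
  event 1 (t=9: DEL q): q (absent) -> (absent)
  event 2 (t=19: INC p by 10): q unchanged
  event 3 (t=29: SET q = 15): q (absent) -> 15
  event 4 (t=39: INC r by 3): q unchanged
  event 5 (t=45: SET q = -5): q 15 -> -5
  event 6 (t=51: SET q = 17): q -5 -> 17
  event 7 (t=61: INC r by 13): q unchanged
  event 8 (t=63: DEC p by 9): q unchanged
  event 9 (t=66: DEL r): q unchanged
  event 10 (t=67: SET p = -16): q unchanged
Final: q = 17

Answer: 17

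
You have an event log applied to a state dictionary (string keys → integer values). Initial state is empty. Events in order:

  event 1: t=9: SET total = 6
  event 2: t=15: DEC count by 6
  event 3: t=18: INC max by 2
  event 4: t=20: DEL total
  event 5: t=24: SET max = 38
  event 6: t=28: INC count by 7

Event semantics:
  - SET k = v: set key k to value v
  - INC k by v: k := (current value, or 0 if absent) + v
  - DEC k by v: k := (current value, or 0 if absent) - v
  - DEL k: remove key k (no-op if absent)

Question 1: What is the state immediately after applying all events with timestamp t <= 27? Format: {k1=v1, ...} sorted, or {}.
Answer: {count=-6, max=38}

Derivation:
Apply events with t <= 27 (5 events):
  after event 1 (t=9: SET total = 6): {total=6}
  after event 2 (t=15: DEC count by 6): {count=-6, total=6}
  after event 3 (t=18: INC max by 2): {count=-6, max=2, total=6}
  after event 4 (t=20: DEL total): {count=-6, max=2}
  after event 5 (t=24: SET max = 38): {count=-6, max=38}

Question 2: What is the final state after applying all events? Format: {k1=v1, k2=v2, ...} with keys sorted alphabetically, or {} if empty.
Answer: {count=1, max=38}

Derivation:
  after event 1 (t=9: SET total = 6): {total=6}
  after event 2 (t=15: DEC count by 6): {count=-6, total=6}
  after event 3 (t=18: INC max by 2): {count=-6, max=2, total=6}
  after event 4 (t=20: DEL total): {count=-6, max=2}
  after event 5 (t=24: SET max = 38): {count=-6, max=38}
  after event 6 (t=28: INC count by 7): {count=1, max=38}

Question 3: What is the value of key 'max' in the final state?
Track key 'max' through all 6 events:
  event 1 (t=9: SET total = 6): max unchanged
  event 2 (t=15: DEC count by 6): max unchanged
  event 3 (t=18: INC max by 2): max (absent) -> 2
  event 4 (t=20: DEL total): max unchanged
  event 5 (t=24: SET max = 38): max 2 -> 38
  event 6 (t=28: INC count by 7): max unchanged
Final: max = 38

Answer: 38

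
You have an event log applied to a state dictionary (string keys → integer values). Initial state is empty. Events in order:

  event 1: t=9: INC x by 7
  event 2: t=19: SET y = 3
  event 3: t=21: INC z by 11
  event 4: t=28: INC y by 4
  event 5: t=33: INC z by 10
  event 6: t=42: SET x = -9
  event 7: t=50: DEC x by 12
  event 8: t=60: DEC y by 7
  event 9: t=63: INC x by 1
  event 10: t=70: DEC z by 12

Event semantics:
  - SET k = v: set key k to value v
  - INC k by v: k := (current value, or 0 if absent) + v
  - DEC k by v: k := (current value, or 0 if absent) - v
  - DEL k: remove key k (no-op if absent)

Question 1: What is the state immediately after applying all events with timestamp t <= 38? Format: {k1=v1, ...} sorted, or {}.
Apply events with t <= 38 (5 events):
  after event 1 (t=9: INC x by 7): {x=7}
  after event 2 (t=19: SET y = 3): {x=7, y=3}
  after event 3 (t=21: INC z by 11): {x=7, y=3, z=11}
  after event 4 (t=28: INC y by 4): {x=7, y=7, z=11}
  after event 5 (t=33: INC z by 10): {x=7, y=7, z=21}

Answer: {x=7, y=7, z=21}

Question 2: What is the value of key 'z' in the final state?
Answer: 9

Derivation:
Track key 'z' through all 10 events:
  event 1 (t=9: INC x by 7): z unchanged
  event 2 (t=19: SET y = 3): z unchanged
  event 3 (t=21: INC z by 11): z (absent) -> 11
  event 4 (t=28: INC y by 4): z unchanged
  event 5 (t=33: INC z by 10): z 11 -> 21
  event 6 (t=42: SET x = -9): z unchanged
  event 7 (t=50: DEC x by 12): z unchanged
  event 8 (t=60: DEC y by 7): z unchanged
  event 9 (t=63: INC x by 1): z unchanged
  event 10 (t=70: DEC z by 12): z 21 -> 9
Final: z = 9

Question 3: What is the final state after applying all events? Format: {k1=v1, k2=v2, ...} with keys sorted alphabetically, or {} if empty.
  after event 1 (t=9: INC x by 7): {x=7}
  after event 2 (t=19: SET y = 3): {x=7, y=3}
  after event 3 (t=21: INC z by 11): {x=7, y=3, z=11}
  after event 4 (t=28: INC y by 4): {x=7, y=7, z=11}
  after event 5 (t=33: INC z by 10): {x=7, y=7, z=21}
  after event 6 (t=42: SET x = -9): {x=-9, y=7, z=21}
  after event 7 (t=50: DEC x by 12): {x=-21, y=7, z=21}
  after event 8 (t=60: DEC y by 7): {x=-21, y=0, z=21}
  after event 9 (t=63: INC x by 1): {x=-20, y=0, z=21}
  after event 10 (t=70: DEC z by 12): {x=-20, y=0, z=9}

Answer: {x=-20, y=0, z=9}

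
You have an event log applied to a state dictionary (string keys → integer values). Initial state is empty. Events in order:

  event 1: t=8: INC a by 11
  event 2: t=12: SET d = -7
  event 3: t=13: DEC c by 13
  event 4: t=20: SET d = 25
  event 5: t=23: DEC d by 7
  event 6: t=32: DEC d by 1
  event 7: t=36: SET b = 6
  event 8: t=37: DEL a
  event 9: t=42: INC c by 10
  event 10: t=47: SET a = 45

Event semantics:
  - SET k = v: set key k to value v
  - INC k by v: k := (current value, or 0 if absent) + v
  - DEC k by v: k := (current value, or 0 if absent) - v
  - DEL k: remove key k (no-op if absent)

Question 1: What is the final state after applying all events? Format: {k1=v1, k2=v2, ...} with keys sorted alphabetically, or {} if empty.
Answer: {a=45, b=6, c=-3, d=17}

Derivation:
  after event 1 (t=8: INC a by 11): {a=11}
  after event 2 (t=12: SET d = -7): {a=11, d=-7}
  after event 3 (t=13: DEC c by 13): {a=11, c=-13, d=-7}
  after event 4 (t=20: SET d = 25): {a=11, c=-13, d=25}
  after event 5 (t=23: DEC d by 7): {a=11, c=-13, d=18}
  after event 6 (t=32: DEC d by 1): {a=11, c=-13, d=17}
  after event 7 (t=36: SET b = 6): {a=11, b=6, c=-13, d=17}
  after event 8 (t=37: DEL a): {b=6, c=-13, d=17}
  after event 9 (t=42: INC c by 10): {b=6, c=-3, d=17}
  after event 10 (t=47: SET a = 45): {a=45, b=6, c=-3, d=17}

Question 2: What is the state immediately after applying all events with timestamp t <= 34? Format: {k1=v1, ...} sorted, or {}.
Answer: {a=11, c=-13, d=17}

Derivation:
Apply events with t <= 34 (6 events):
  after event 1 (t=8: INC a by 11): {a=11}
  after event 2 (t=12: SET d = -7): {a=11, d=-7}
  after event 3 (t=13: DEC c by 13): {a=11, c=-13, d=-7}
  after event 4 (t=20: SET d = 25): {a=11, c=-13, d=25}
  after event 5 (t=23: DEC d by 7): {a=11, c=-13, d=18}
  after event 6 (t=32: DEC d by 1): {a=11, c=-13, d=17}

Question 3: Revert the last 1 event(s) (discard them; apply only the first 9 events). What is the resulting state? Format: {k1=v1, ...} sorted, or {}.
Keep first 9 events (discard last 1):
  after event 1 (t=8: INC a by 11): {a=11}
  after event 2 (t=12: SET d = -7): {a=11, d=-7}
  after event 3 (t=13: DEC c by 13): {a=11, c=-13, d=-7}
  after event 4 (t=20: SET d = 25): {a=11, c=-13, d=25}
  after event 5 (t=23: DEC d by 7): {a=11, c=-13, d=18}
  after event 6 (t=32: DEC d by 1): {a=11, c=-13, d=17}
  after event 7 (t=36: SET b = 6): {a=11, b=6, c=-13, d=17}
  after event 8 (t=37: DEL a): {b=6, c=-13, d=17}
  after event 9 (t=42: INC c by 10): {b=6, c=-3, d=17}

Answer: {b=6, c=-3, d=17}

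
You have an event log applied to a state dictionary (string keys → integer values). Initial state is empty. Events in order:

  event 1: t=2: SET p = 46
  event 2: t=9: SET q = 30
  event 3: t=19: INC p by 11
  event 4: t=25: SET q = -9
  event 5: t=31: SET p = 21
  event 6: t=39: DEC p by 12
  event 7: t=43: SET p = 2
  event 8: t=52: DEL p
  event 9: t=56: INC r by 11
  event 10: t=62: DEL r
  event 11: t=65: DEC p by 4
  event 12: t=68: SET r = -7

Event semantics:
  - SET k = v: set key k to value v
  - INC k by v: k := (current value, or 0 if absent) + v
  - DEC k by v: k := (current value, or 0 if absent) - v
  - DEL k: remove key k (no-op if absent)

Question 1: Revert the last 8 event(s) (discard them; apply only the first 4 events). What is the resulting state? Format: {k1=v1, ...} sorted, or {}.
Keep first 4 events (discard last 8):
  after event 1 (t=2: SET p = 46): {p=46}
  after event 2 (t=9: SET q = 30): {p=46, q=30}
  after event 3 (t=19: INC p by 11): {p=57, q=30}
  after event 4 (t=25: SET q = -9): {p=57, q=-9}

Answer: {p=57, q=-9}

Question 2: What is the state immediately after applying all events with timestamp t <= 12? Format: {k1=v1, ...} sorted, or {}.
Answer: {p=46, q=30}

Derivation:
Apply events with t <= 12 (2 events):
  after event 1 (t=2: SET p = 46): {p=46}
  after event 2 (t=9: SET q = 30): {p=46, q=30}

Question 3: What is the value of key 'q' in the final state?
Answer: -9

Derivation:
Track key 'q' through all 12 events:
  event 1 (t=2: SET p = 46): q unchanged
  event 2 (t=9: SET q = 30): q (absent) -> 30
  event 3 (t=19: INC p by 11): q unchanged
  event 4 (t=25: SET q = -9): q 30 -> -9
  event 5 (t=31: SET p = 21): q unchanged
  event 6 (t=39: DEC p by 12): q unchanged
  event 7 (t=43: SET p = 2): q unchanged
  event 8 (t=52: DEL p): q unchanged
  event 9 (t=56: INC r by 11): q unchanged
  event 10 (t=62: DEL r): q unchanged
  event 11 (t=65: DEC p by 4): q unchanged
  event 12 (t=68: SET r = -7): q unchanged
Final: q = -9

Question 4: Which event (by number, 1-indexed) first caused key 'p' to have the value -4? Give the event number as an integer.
Answer: 11

Derivation:
Looking for first event where p becomes -4:
  event 1: p = 46
  event 2: p = 46
  event 3: p = 57
  event 4: p = 57
  event 5: p = 21
  event 6: p = 9
  event 7: p = 2
  event 8: p = (absent)
  event 11: p (absent) -> -4  <-- first match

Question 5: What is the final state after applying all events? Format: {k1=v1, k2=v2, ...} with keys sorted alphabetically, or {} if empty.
  after event 1 (t=2: SET p = 46): {p=46}
  after event 2 (t=9: SET q = 30): {p=46, q=30}
  after event 3 (t=19: INC p by 11): {p=57, q=30}
  after event 4 (t=25: SET q = -9): {p=57, q=-9}
  after event 5 (t=31: SET p = 21): {p=21, q=-9}
  after event 6 (t=39: DEC p by 12): {p=9, q=-9}
  after event 7 (t=43: SET p = 2): {p=2, q=-9}
  after event 8 (t=52: DEL p): {q=-9}
  after event 9 (t=56: INC r by 11): {q=-9, r=11}
  after event 10 (t=62: DEL r): {q=-9}
  after event 11 (t=65: DEC p by 4): {p=-4, q=-9}
  after event 12 (t=68: SET r = -7): {p=-4, q=-9, r=-7}

Answer: {p=-4, q=-9, r=-7}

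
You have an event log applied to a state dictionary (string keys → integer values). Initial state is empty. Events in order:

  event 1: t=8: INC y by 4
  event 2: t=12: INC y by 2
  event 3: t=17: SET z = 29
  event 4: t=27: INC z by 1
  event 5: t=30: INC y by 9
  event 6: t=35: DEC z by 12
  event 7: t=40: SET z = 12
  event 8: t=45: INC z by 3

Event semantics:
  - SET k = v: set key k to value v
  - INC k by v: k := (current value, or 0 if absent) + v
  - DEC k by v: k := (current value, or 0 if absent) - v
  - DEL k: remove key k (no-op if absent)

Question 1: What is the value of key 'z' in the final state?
Answer: 15

Derivation:
Track key 'z' through all 8 events:
  event 1 (t=8: INC y by 4): z unchanged
  event 2 (t=12: INC y by 2): z unchanged
  event 3 (t=17: SET z = 29): z (absent) -> 29
  event 4 (t=27: INC z by 1): z 29 -> 30
  event 5 (t=30: INC y by 9): z unchanged
  event 6 (t=35: DEC z by 12): z 30 -> 18
  event 7 (t=40: SET z = 12): z 18 -> 12
  event 8 (t=45: INC z by 3): z 12 -> 15
Final: z = 15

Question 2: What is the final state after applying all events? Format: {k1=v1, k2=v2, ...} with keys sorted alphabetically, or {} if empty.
Answer: {y=15, z=15}

Derivation:
  after event 1 (t=8: INC y by 4): {y=4}
  after event 2 (t=12: INC y by 2): {y=6}
  after event 3 (t=17: SET z = 29): {y=6, z=29}
  after event 4 (t=27: INC z by 1): {y=6, z=30}
  after event 5 (t=30: INC y by 9): {y=15, z=30}
  after event 6 (t=35: DEC z by 12): {y=15, z=18}
  after event 7 (t=40: SET z = 12): {y=15, z=12}
  after event 8 (t=45: INC z by 3): {y=15, z=15}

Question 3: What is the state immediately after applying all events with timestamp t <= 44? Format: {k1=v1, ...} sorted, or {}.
Answer: {y=15, z=12}

Derivation:
Apply events with t <= 44 (7 events):
  after event 1 (t=8: INC y by 4): {y=4}
  after event 2 (t=12: INC y by 2): {y=6}
  after event 3 (t=17: SET z = 29): {y=6, z=29}
  after event 4 (t=27: INC z by 1): {y=6, z=30}
  after event 5 (t=30: INC y by 9): {y=15, z=30}
  after event 6 (t=35: DEC z by 12): {y=15, z=18}
  after event 7 (t=40: SET z = 12): {y=15, z=12}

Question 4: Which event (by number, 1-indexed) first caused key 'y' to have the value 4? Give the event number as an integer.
Looking for first event where y becomes 4:
  event 1: y (absent) -> 4  <-- first match

Answer: 1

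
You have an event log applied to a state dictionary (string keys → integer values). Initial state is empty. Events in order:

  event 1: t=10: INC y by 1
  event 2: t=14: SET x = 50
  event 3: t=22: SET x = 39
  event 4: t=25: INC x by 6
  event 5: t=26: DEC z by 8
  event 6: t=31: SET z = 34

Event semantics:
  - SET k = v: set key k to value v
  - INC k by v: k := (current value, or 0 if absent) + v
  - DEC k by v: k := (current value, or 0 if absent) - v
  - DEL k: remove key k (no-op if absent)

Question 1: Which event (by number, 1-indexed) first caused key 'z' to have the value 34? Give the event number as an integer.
Looking for first event where z becomes 34:
  event 5: z = -8
  event 6: z -8 -> 34  <-- first match

Answer: 6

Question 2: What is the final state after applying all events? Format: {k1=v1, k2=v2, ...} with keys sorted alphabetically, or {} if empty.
  after event 1 (t=10: INC y by 1): {y=1}
  after event 2 (t=14: SET x = 50): {x=50, y=1}
  after event 3 (t=22: SET x = 39): {x=39, y=1}
  after event 4 (t=25: INC x by 6): {x=45, y=1}
  after event 5 (t=26: DEC z by 8): {x=45, y=1, z=-8}
  after event 6 (t=31: SET z = 34): {x=45, y=1, z=34}

Answer: {x=45, y=1, z=34}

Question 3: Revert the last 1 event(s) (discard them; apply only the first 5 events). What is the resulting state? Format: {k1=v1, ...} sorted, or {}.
Keep first 5 events (discard last 1):
  after event 1 (t=10: INC y by 1): {y=1}
  after event 2 (t=14: SET x = 50): {x=50, y=1}
  after event 3 (t=22: SET x = 39): {x=39, y=1}
  after event 4 (t=25: INC x by 6): {x=45, y=1}
  after event 5 (t=26: DEC z by 8): {x=45, y=1, z=-8}

Answer: {x=45, y=1, z=-8}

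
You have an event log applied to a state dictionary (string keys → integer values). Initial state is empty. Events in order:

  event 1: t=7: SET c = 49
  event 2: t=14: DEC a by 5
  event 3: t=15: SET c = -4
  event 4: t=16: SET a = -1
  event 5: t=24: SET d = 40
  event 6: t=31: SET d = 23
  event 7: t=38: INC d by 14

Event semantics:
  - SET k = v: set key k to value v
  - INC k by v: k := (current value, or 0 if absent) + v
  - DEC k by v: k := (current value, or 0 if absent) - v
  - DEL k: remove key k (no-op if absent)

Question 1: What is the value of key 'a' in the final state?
Track key 'a' through all 7 events:
  event 1 (t=7: SET c = 49): a unchanged
  event 2 (t=14: DEC a by 5): a (absent) -> -5
  event 3 (t=15: SET c = -4): a unchanged
  event 4 (t=16: SET a = -1): a -5 -> -1
  event 5 (t=24: SET d = 40): a unchanged
  event 6 (t=31: SET d = 23): a unchanged
  event 7 (t=38: INC d by 14): a unchanged
Final: a = -1

Answer: -1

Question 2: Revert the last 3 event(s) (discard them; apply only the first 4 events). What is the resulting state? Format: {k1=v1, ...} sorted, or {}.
Answer: {a=-1, c=-4}

Derivation:
Keep first 4 events (discard last 3):
  after event 1 (t=7: SET c = 49): {c=49}
  after event 2 (t=14: DEC a by 5): {a=-5, c=49}
  after event 3 (t=15: SET c = -4): {a=-5, c=-4}
  after event 4 (t=16: SET a = -1): {a=-1, c=-4}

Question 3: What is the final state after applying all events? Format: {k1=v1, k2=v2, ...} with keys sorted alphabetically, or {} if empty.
  after event 1 (t=7: SET c = 49): {c=49}
  after event 2 (t=14: DEC a by 5): {a=-5, c=49}
  after event 3 (t=15: SET c = -4): {a=-5, c=-4}
  after event 4 (t=16: SET a = -1): {a=-1, c=-4}
  after event 5 (t=24: SET d = 40): {a=-1, c=-4, d=40}
  after event 6 (t=31: SET d = 23): {a=-1, c=-4, d=23}
  after event 7 (t=38: INC d by 14): {a=-1, c=-4, d=37}

Answer: {a=-1, c=-4, d=37}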